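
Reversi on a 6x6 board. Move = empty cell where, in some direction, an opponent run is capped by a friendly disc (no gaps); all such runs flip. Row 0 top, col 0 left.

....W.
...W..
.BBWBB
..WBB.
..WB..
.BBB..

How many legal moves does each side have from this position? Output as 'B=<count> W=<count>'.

-- B to move --
(0,2): flips 1 -> legal
(0,3): flips 2 -> legal
(0,5): no bracket -> illegal
(1,2): flips 1 -> legal
(1,4): no bracket -> illegal
(1,5): no bracket -> illegal
(3,1): flips 2 -> legal
(4,1): flips 1 -> legal
B mobility = 5
-- W to move --
(1,0): flips 1 -> legal
(1,1): no bracket -> illegal
(1,2): flips 1 -> legal
(1,4): no bracket -> illegal
(1,5): flips 2 -> legal
(2,0): flips 2 -> legal
(3,0): no bracket -> illegal
(3,1): flips 1 -> legal
(3,5): flips 3 -> legal
(4,0): no bracket -> illegal
(4,1): no bracket -> illegal
(4,4): flips 1 -> legal
(4,5): flips 1 -> legal
(5,0): no bracket -> illegal
(5,4): flips 1 -> legal
W mobility = 9

Answer: B=5 W=9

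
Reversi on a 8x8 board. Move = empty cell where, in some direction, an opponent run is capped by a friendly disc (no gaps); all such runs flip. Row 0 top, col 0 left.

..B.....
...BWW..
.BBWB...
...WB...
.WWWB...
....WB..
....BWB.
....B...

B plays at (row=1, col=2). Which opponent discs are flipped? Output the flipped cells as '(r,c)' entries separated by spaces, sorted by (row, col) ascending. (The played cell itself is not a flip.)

Answer: (2,3)

Derivation:
Dir NW: first cell '.' (not opp) -> no flip
Dir N: first cell 'B' (not opp) -> no flip
Dir NE: first cell '.' (not opp) -> no flip
Dir W: first cell '.' (not opp) -> no flip
Dir E: first cell 'B' (not opp) -> no flip
Dir SW: first cell 'B' (not opp) -> no flip
Dir S: first cell 'B' (not opp) -> no flip
Dir SE: opp run (2,3) capped by B -> flip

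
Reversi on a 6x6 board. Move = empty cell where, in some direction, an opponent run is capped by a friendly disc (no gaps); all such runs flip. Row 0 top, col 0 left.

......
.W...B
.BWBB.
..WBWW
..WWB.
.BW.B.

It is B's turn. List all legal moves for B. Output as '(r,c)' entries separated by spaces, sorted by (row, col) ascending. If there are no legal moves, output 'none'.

Answer: (0,0) (0,1) (3,1) (4,1) (4,5) (5,3)

Derivation:
(0,0): flips 2 -> legal
(0,1): flips 1 -> legal
(0,2): no bracket -> illegal
(1,0): no bracket -> illegal
(1,2): no bracket -> illegal
(1,3): no bracket -> illegal
(2,0): no bracket -> illegal
(2,5): no bracket -> illegal
(3,1): flips 1 -> legal
(4,1): flips 3 -> legal
(4,5): flips 1 -> legal
(5,3): flips 2 -> legal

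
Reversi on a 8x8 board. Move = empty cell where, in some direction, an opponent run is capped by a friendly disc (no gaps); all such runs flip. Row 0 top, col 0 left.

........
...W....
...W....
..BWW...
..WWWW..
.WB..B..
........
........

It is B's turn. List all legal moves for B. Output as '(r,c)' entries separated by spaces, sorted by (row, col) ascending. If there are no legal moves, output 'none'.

Answer: (1,4) (2,2) (2,5) (3,5) (5,0) (5,4)

Derivation:
(0,2): no bracket -> illegal
(0,3): no bracket -> illegal
(0,4): no bracket -> illegal
(1,2): no bracket -> illegal
(1,4): flips 1 -> legal
(2,2): flips 2 -> legal
(2,4): no bracket -> illegal
(2,5): flips 2 -> legal
(3,1): no bracket -> illegal
(3,5): flips 3 -> legal
(3,6): no bracket -> illegal
(4,0): no bracket -> illegal
(4,1): no bracket -> illegal
(4,6): no bracket -> illegal
(5,0): flips 1 -> legal
(5,3): no bracket -> illegal
(5,4): flips 1 -> legal
(5,6): no bracket -> illegal
(6,0): no bracket -> illegal
(6,1): no bracket -> illegal
(6,2): no bracket -> illegal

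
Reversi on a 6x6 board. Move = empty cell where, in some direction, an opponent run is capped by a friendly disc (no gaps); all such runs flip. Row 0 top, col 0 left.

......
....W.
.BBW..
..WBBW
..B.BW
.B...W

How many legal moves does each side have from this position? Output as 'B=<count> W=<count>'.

-- B to move --
(0,3): no bracket -> illegal
(0,4): no bracket -> illegal
(0,5): no bracket -> illegal
(1,2): flips 1 -> legal
(1,3): flips 1 -> legal
(1,5): no bracket -> illegal
(2,4): flips 1 -> legal
(2,5): no bracket -> illegal
(3,1): flips 1 -> legal
(4,1): no bracket -> illegal
(4,3): flips 1 -> legal
(5,4): no bracket -> illegal
B mobility = 5
-- W to move --
(1,0): flips 1 -> legal
(1,1): flips 3 -> legal
(1,2): flips 1 -> legal
(1,3): no bracket -> illegal
(2,0): flips 2 -> legal
(2,4): no bracket -> illegal
(2,5): no bracket -> illegal
(3,0): no bracket -> illegal
(3,1): no bracket -> illegal
(4,0): no bracket -> illegal
(4,1): no bracket -> illegal
(4,3): flips 2 -> legal
(5,0): no bracket -> illegal
(5,2): flips 1 -> legal
(5,3): flips 1 -> legal
(5,4): no bracket -> illegal
W mobility = 7

Answer: B=5 W=7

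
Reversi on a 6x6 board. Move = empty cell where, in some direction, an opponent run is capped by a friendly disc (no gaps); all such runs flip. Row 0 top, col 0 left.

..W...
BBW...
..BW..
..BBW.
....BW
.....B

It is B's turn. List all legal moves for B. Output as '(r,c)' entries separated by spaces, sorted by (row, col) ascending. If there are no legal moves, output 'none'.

Answer: (1,3) (1,4) (2,4) (3,5)

Derivation:
(0,1): no bracket -> illegal
(0,3): no bracket -> illegal
(1,3): flips 2 -> legal
(1,4): flips 1 -> legal
(2,1): no bracket -> illegal
(2,4): flips 2 -> legal
(2,5): no bracket -> illegal
(3,5): flips 2 -> legal
(4,3): no bracket -> illegal
(5,4): no bracket -> illegal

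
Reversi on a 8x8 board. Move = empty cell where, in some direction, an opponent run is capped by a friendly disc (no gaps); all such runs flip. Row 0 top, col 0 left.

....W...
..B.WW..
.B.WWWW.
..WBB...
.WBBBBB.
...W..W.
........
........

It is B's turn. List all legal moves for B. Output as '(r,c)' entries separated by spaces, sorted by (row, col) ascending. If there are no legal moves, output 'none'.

(0,3): no bracket -> illegal
(0,5): no bracket -> illegal
(0,6): flips 2 -> legal
(1,3): flips 1 -> legal
(1,6): flips 1 -> legal
(1,7): no bracket -> illegal
(2,2): flips 1 -> legal
(2,7): no bracket -> illegal
(3,0): no bracket -> illegal
(3,1): flips 1 -> legal
(3,5): no bracket -> illegal
(3,6): no bracket -> illegal
(3,7): no bracket -> illegal
(4,0): flips 1 -> legal
(4,7): no bracket -> illegal
(5,0): no bracket -> illegal
(5,1): no bracket -> illegal
(5,2): no bracket -> illegal
(5,4): no bracket -> illegal
(5,5): no bracket -> illegal
(5,7): no bracket -> illegal
(6,2): flips 1 -> legal
(6,3): flips 1 -> legal
(6,4): flips 1 -> legal
(6,5): no bracket -> illegal
(6,6): flips 1 -> legal
(6,7): flips 1 -> legal

Answer: (0,6) (1,3) (1,6) (2,2) (3,1) (4,0) (6,2) (6,3) (6,4) (6,6) (6,7)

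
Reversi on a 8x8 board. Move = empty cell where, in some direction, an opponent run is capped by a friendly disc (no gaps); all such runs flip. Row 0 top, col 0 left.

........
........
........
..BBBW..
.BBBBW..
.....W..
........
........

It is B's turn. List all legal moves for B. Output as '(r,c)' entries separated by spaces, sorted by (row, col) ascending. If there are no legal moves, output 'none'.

(2,4): no bracket -> illegal
(2,5): no bracket -> illegal
(2,6): flips 1 -> legal
(3,6): flips 1 -> legal
(4,6): flips 1 -> legal
(5,4): no bracket -> illegal
(5,6): flips 1 -> legal
(6,4): no bracket -> illegal
(6,5): no bracket -> illegal
(6,6): flips 1 -> legal

Answer: (2,6) (3,6) (4,6) (5,6) (6,6)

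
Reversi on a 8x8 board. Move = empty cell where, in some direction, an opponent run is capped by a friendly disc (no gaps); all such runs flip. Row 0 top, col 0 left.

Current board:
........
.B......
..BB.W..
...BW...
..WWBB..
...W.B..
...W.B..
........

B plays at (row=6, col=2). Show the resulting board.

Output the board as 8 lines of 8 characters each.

Answer: ........
.B......
..BB.W..
...BW...
..WWBB..
...B.B..
..BW.B..
........

Derivation:
Place B at (6,2); scan 8 dirs for brackets.
Dir NW: first cell '.' (not opp) -> no flip
Dir N: first cell '.' (not opp) -> no flip
Dir NE: opp run (5,3) capped by B -> flip
Dir W: first cell '.' (not opp) -> no flip
Dir E: opp run (6,3), next='.' -> no flip
Dir SW: first cell '.' (not opp) -> no flip
Dir S: first cell '.' (not opp) -> no flip
Dir SE: first cell '.' (not opp) -> no flip
All flips: (5,3)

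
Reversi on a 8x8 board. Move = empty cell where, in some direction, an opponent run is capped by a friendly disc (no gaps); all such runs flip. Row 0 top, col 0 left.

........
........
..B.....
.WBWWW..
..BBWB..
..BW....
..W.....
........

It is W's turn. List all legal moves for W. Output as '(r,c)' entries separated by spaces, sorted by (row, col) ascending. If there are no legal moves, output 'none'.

(1,1): flips 1 -> legal
(1,2): flips 4 -> legal
(1,3): flips 1 -> legal
(2,1): no bracket -> illegal
(2,3): no bracket -> illegal
(3,6): no bracket -> illegal
(4,1): flips 2 -> legal
(4,6): flips 1 -> legal
(5,1): flips 2 -> legal
(5,4): no bracket -> illegal
(5,5): flips 1 -> legal
(5,6): flips 1 -> legal
(6,1): flips 2 -> legal
(6,3): no bracket -> illegal

Answer: (1,1) (1,2) (1,3) (4,1) (4,6) (5,1) (5,5) (5,6) (6,1)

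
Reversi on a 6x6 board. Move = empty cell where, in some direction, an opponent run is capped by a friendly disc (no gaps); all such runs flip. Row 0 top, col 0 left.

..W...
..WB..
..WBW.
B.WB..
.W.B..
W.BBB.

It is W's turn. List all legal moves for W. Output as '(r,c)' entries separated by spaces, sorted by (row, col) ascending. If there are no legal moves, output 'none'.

Answer: (0,4) (1,4) (3,4) (4,2) (4,4)

Derivation:
(0,3): no bracket -> illegal
(0,4): flips 1 -> legal
(1,4): flips 2 -> legal
(2,0): no bracket -> illegal
(2,1): no bracket -> illegal
(3,1): no bracket -> illegal
(3,4): flips 2 -> legal
(4,0): no bracket -> illegal
(4,2): flips 1 -> legal
(4,4): flips 1 -> legal
(4,5): no bracket -> illegal
(5,1): no bracket -> illegal
(5,5): no bracket -> illegal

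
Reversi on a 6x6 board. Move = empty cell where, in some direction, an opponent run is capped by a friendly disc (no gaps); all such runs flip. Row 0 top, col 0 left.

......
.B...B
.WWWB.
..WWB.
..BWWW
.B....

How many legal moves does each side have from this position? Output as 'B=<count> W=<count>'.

-- B to move --
(1,0): no bracket -> illegal
(1,2): flips 3 -> legal
(1,3): no bracket -> illegal
(1,4): no bracket -> illegal
(2,0): flips 3 -> legal
(3,0): no bracket -> illegal
(3,1): flips 3 -> legal
(3,5): no bracket -> illegal
(4,1): no bracket -> illegal
(5,2): flips 1 -> legal
(5,3): no bracket -> illegal
(5,4): flips 1 -> legal
(5,5): flips 3 -> legal
B mobility = 6
-- W to move --
(0,0): flips 1 -> legal
(0,1): flips 1 -> legal
(0,2): no bracket -> illegal
(0,4): no bracket -> illegal
(0,5): no bracket -> illegal
(1,0): no bracket -> illegal
(1,2): no bracket -> illegal
(1,3): no bracket -> illegal
(1,4): flips 2 -> legal
(2,0): no bracket -> illegal
(2,5): flips 2 -> legal
(3,1): no bracket -> illegal
(3,5): flips 1 -> legal
(4,0): no bracket -> illegal
(4,1): flips 1 -> legal
(5,0): no bracket -> illegal
(5,2): flips 1 -> legal
(5,3): no bracket -> illegal
W mobility = 7

Answer: B=6 W=7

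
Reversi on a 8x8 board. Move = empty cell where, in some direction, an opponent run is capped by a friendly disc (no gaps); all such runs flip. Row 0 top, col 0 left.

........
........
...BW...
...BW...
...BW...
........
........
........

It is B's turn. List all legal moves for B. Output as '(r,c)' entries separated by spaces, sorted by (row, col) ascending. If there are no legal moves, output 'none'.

(1,3): no bracket -> illegal
(1,4): no bracket -> illegal
(1,5): flips 1 -> legal
(2,5): flips 2 -> legal
(3,5): flips 1 -> legal
(4,5): flips 2 -> legal
(5,3): no bracket -> illegal
(5,4): no bracket -> illegal
(5,5): flips 1 -> legal

Answer: (1,5) (2,5) (3,5) (4,5) (5,5)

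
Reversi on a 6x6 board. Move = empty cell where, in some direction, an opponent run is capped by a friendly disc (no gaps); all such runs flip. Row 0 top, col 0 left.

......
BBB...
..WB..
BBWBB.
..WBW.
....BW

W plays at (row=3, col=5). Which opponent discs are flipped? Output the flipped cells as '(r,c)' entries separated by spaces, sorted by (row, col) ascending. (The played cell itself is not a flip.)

Answer: (3,3) (3,4)

Derivation:
Dir NW: first cell '.' (not opp) -> no flip
Dir N: first cell '.' (not opp) -> no flip
Dir NE: edge -> no flip
Dir W: opp run (3,4) (3,3) capped by W -> flip
Dir E: edge -> no flip
Dir SW: first cell 'W' (not opp) -> no flip
Dir S: first cell '.' (not opp) -> no flip
Dir SE: edge -> no flip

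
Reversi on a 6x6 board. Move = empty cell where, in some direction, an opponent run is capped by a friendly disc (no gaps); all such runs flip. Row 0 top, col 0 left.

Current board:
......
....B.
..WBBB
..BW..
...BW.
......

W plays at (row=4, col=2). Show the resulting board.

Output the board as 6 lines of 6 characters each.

Answer: ......
....B.
..WBBB
..WW..
..WWW.
......

Derivation:
Place W at (4,2); scan 8 dirs for brackets.
Dir NW: first cell '.' (not opp) -> no flip
Dir N: opp run (3,2) capped by W -> flip
Dir NE: first cell 'W' (not opp) -> no flip
Dir W: first cell '.' (not opp) -> no flip
Dir E: opp run (4,3) capped by W -> flip
Dir SW: first cell '.' (not opp) -> no flip
Dir S: first cell '.' (not opp) -> no flip
Dir SE: first cell '.' (not opp) -> no flip
All flips: (3,2) (4,3)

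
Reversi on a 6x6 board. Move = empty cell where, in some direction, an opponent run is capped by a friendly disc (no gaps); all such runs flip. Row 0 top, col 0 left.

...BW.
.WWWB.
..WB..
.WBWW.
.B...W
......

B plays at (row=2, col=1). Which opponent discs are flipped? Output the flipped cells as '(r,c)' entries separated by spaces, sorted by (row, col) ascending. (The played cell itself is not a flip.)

Dir NW: first cell '.' (not opp) -> no flip
Dir N: opp run (1,1), next='.' -> no flip
Dir NE: opp run (1,2) capped by B -> flip
Dir W: first cell '.' (not opp) -> no flip
Dir E: opp run (2,2) capped by B -> flip
Dir SW: first cell '.' (not opp) -> no flip
Dir S: opp run (3,1) capped by B -> flip
Dir SE: first cell 'B' (not opp) -> no flip

Answer: (1,2) (2,2) (3,1)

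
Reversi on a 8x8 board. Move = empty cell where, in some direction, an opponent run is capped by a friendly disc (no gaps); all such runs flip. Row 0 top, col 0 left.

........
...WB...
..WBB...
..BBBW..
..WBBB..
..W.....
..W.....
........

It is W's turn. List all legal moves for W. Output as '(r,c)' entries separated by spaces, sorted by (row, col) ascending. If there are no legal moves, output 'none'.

(0,3): no bracket -> illegal
(0,4): no bracket -> illegal
(0,5): no bracket -> illegal
(1,2): no bracket -> illegal
(1,5): flips 3 -> legal
(2,1): no bracket -> illegal
(2,5): flips 4 -> legal
(3,1): flips 3 -> legal
(3,6): no bracket -> illegal
(4,1): no bracket -> illegal
(4,6): flips 3 -> legal
(5,3): flips 4 -> legal
(5,4): no bracket -> illegal
(5,5): flips 3 -> legal
(5,6): no bracket -> illegal

Answer: (1,5) (2,5) (3,1) (4,6) (5,3) (5,5)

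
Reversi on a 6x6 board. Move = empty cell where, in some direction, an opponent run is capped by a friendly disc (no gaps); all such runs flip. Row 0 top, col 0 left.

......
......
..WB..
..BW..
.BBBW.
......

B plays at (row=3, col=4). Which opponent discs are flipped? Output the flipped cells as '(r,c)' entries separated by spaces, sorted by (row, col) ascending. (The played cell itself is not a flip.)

Answer: (3,3)

Derivation:
Dir NW: first cell 'B' (not opp) -> no flip
Dir N: first cell '.' (not opp) -> no flip
Dir NE: first cell '.' (not opp) -> no flip
Dir W: opp run (3,3) capped by B -> flip
Dir E: first cell '.' (not opp) -> no flip
Dir SW: first cell 'B' (not opp) -> no flip
Dir S: opp run (4,4), next='.' -> no flip
Dir SE: first cell '.' (not opp) -> no flip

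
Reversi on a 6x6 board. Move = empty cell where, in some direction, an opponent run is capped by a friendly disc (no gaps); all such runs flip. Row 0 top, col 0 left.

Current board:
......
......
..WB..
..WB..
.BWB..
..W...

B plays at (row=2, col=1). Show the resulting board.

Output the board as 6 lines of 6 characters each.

Place B at (2,1); scan 8 dirs for brackets.
Dir NW: first cell '.' (not opp) -> no flip
Dir N: first cell '.' (not opp) -> no flip
Dir NE: first cell '.' (not opp) -> no flip
Dir W: first cell '.' (not opp) -> no flip
Dir E: opp run (2,2) capped by B -> flip
Dir SW: first cell '.' (not opp) -> no flip
Dir S: first cell '.' (not opp) -> no flip
Dir SE: opp run (3,2) capped by B -> flip
All flips: (2,2) (3,2)

Answer: ......
......
.BBB..
..BB..
.BWB..
..W...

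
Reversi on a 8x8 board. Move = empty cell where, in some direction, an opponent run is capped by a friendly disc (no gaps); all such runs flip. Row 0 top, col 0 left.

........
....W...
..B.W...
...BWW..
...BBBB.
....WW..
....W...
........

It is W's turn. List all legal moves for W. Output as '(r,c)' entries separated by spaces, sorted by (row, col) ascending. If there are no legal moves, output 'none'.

(1,1): flips 3 -> legal
(1,2): no bracket -> illegal
(1,3): no bracket -> illegal
(2,1): no bracket -> illegal
(2,3): no bracket -> illegal
(3,1): no bracket -> illegal
(3,2): flips 2 -> legal
(3,6): flips 1 -> legal
(3,7): flips 1 -> legal
(4,2): flips 1 -> legal
(4,7): no bracket -> illegal
(5,2): flips 1 -> legal
(5,3): flips 1 -> legal
(5,6): flips 1 -> legal
(5,7): flips 1 -> legal

Answer: (1,1) (3,2) (3,6) (3,7) (4,2) (5,2) (5,3) (5,6) (5,7)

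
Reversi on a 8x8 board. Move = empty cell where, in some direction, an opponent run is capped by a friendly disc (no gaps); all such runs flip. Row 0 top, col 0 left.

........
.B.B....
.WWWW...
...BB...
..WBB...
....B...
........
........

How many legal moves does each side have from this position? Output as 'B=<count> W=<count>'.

-- B to move --
(1,0): no bracket -> illegal
(1,2): flips 1 -> legal
(1,4): flips 1 -> legal
(1,5): flips 1 -> legal
(2,0): no bracket -> illegal
(2,5): no bracket -> illegal
(3,0): no bracket -> illegal
(3,1): flips 2 -> legal
(3,2): no bracket -> illegal
(3,5): flips 1 -> legal
(4,1): flips 1 -> legal
(5,1): flips 1 -> legal
(5,2): no bracket -> illegal
(5,3): no bracket -> illegal
B mobility = 7
-- W to move --
(0,0): flips 1 -> legal
(0,1): flips 1 -> legal
(0,2): flips 1 -> legal
(0,3): flips 1 -> legal
(0,4): flips 1 -> legal
(1,0): no bracket -> illegal
(1,2): no bracket -> illegal
(1,4): no bracket -> illegal
(2,0): no bracket -> illegal
(2,5): no bracket -> illegal
(3,2): no bracket -> illegal
(3,5): no bracket -> illegal
(4,5): flips 3 -> legal
(5,2): no bracket -> illegal
(5,3): flips 2 -> legal
(5,5): flips 2 -> legal
(6,3): no bracket -> illegal
(6,4): flips 3 -> legal
(6,5): no bracket -> illegal
W mobility = 9

Answer: B=7 W=9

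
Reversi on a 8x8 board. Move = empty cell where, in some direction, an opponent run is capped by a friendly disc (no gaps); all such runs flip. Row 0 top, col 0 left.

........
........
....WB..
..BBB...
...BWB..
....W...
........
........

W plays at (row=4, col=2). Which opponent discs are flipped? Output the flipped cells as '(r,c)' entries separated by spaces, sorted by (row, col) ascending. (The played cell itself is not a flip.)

Answer: (3,3) (4,3)

Derivation:
Dir NW: first cell '.' (not opp) -> no flip
Dir N: opp run (3,2), next='.' -> no flip
Dir NE: opp run (3,3) capped by W -> flip
Dir W: first cell '.' (not opp) -> no flip
Dir E: opp run (4,3) capped by W -> flip
Dir SW: first cell '.' (not opp) -> no flip
Dir S: first cell '.' (not opp) -> no flip
Dir SE: first cell '.' (not opp) -> no flip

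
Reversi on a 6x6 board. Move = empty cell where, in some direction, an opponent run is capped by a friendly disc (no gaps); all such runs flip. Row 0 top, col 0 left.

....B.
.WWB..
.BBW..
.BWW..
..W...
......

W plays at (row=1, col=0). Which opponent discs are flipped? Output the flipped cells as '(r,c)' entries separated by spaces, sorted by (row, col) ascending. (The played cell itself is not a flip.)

Dir NW: edge -> no flip
Dir N: first cell '.' (not opp) -> no flip
Dir NE: first cell '.' (not opp) -> no flip
Dir W: edge -> no flip
Dir E: first cell 'W' (not opp) -> no flip
Dir SW: edge -> no flip
Dir S: first cell '.' (not opp) -> no flip
Dir SE: opp run (2,1) capped by W -> flip

Answer: (2,1)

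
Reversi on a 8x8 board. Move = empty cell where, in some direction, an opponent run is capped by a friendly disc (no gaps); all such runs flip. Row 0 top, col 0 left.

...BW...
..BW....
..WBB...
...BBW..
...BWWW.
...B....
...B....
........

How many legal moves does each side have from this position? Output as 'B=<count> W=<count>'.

-- B to move --
(0,2): flips 1 -> legal
(0,5): flips 1 -> legal
(1,1): flips 1 -> legal
(1,4): flips 1 -> legal
(1,5): no bracket -> illegal
(2,1): flips 1 -> legal
(2,5): no bracket -> illegal
(2,6): flips 2 -> legal
(3,1): no bracket -> illegal
(3,2): flips 1 -> legal
(3,6): flips 1 -> legal
(3,7): no bracket -> illegal
(4,7): flips 3 -> legal
(5,4): flips 1 -> legal
(5,5): flips 1 -> legal
(5,6): flips 1 -> legal
(5,7): flips 2 -> legal
B mobility = 13
-- W to move --
(0,1): flips 3 -> legal
(0,2): flips 2 -> legal
(1,1): flips 1 -> legal
(1,4): flips 2 -> legal
(1,5): no bracket -> illegal
(2,1): no bracket -> illegal
(2,5): flips 2 -> legal
(3,2): flips 2 -> legal
(4,2): flips 1 -> legal
(5,2): no bracket -> illegal
(5,4): no bracket -> illegal
(6,2): flips 1 -> legal
(6,4): no bracket -> illegal
(7,2): no bracket -> illegal
(7,3): flips 5 -> legal
(7,4): no bracket -> illegal
W mobility = 9

Answer: B=13 W=9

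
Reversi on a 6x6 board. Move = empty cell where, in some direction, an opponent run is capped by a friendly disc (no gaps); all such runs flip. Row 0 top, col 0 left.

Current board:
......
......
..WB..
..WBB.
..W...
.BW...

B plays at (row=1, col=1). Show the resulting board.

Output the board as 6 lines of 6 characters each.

Place B at (1,1); scan 8 dirs for brackets.
Dir NW: first cell '.' (not opp) -> no flip
Dir N: first cell '.' (not opp) -> no flip
Dir NE: first cell '.' (not opp) -> no flip
Dir W: first cell '.' (not opp) -> no flip
Dir E: first cell '.' (not opp) -> no flip
Dir SW: first cell '.' (not opp) -> no flip
Dir S: first cell '.' (not opp) -> no flip
Dir SE: opp run (2,2) capped by B -> flip
All flips: (2,2)

Answer: ......
.B....
..BB..
..WBB.
..W...
.BW...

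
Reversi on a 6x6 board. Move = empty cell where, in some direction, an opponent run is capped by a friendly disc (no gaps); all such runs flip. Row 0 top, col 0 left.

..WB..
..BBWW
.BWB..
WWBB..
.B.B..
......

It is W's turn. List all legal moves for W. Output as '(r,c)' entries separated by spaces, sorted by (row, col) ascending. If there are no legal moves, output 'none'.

Answer: (0,4) (1,1) (2,0) (2,4) (3,4) (4,2) (4,4) (5,0) (5,1) (5,2)

Derivation:
(0,1): no bracket -> illegal
(0,4): flips 2 -> legal
(1,0): no bracket -> illegal
(1,1): flips 3 -> legal
(2,0): flips 1 -> legal
(2,4): flips 2 -> legal
(3,4): flips 2 -> legal
(4,0): no bracket -> illegal
(4,2): flips 1 -> legal
(4,4): flips 1 -> legal
(5,0): flips 3 -> legal
(5,1): flips 1 -> legal
(5,2): flips 1 -> legal
(5,3): no bracket -> illegal
(5,4): no bracket -> illegal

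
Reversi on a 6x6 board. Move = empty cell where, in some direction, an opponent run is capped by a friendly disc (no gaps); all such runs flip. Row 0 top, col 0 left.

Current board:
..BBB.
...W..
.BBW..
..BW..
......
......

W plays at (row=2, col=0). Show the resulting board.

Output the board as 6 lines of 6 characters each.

Place W at (2,0); scan 8 dirs for brackets.
Dir NW: edge -> no flip
Dir N: first cell '.' (not opp) -> no flip
Dir NE: first cell '.' (not opp) -> no flip
Dir W: edge -> no flip
Dir E: opp run (2,1) (2,2) capped by W -> flip
Dir SW: edge -> no flip
Dir S: first cell '.' (not opp) -> no flip
Dir SE: first cell '.' (not opp) -> no flip
All flips: (2,1) (2,2)

Answer: ..BBB.
...W..
WWWW..
..BW..
......
......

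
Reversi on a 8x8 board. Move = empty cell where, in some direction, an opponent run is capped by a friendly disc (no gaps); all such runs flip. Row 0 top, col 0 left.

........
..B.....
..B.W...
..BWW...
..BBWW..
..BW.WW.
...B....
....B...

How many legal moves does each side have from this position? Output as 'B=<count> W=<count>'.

-- B to move --
(1,3): no bracket -> illegal
(1,4): no bracket -> illegal
(1,5): flips 2 -> legal
(2,3): flips 1 -> legal
(2,5): flips 1 -> legal
(3,5): flips 2 -> legal
(3,6): no bracket -> illegal
(4,6): flips 2 -> legal
(4,7): no bracket -> illegal
(5,4): flips 1 -> legal
(5,7): no bracket -> illegal
(6,2): no bracket -> illegal
(6,4): flips 1 -> legal
(6,5): no bracket -> illegal
(6,6): flips 3 -> legal
(6,7): no bracket -> illegal
B mobility = 8
-- W to move --
(0,1): no bracket -> illegal
(0,2): no bracket -> illegal
(0,3): no bracket -> illegal
(1,1): flips 1 -> legal
(1,3): no bracket -> illegal
(2,1): no bracket -> illegal
(2,3): no bracket -> illegal
(3,1): flips 2 -> legal
(4,1): flips 2 -> legal
(5,1): flips 2 -> legal
(5,4): no bracket -> illegal
(6,1): flips 2 -> legal
(6,2): no bracket -> illegal
(6,4): no bracket -> illegal
(6,5): no bracket -> illegal
(7,2): no bracket -> illegal
(7,3): flips 1 -> legal
(7,5): no bracket -> illegal
W mobility = 6

Answer: B=8 W=6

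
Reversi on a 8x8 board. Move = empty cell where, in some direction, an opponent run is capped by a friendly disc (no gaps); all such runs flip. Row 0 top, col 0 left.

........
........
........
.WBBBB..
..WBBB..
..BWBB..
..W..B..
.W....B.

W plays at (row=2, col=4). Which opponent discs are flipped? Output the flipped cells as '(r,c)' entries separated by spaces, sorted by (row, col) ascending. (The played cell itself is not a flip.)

Dir NW: first cell '.' (not opp) -> no flip
Dir N: first cell '.' (not opp) -> no flip
Dir NE: first cell '.' (not opp) -> no flip
Dir W: first cell '.' (not opp) -> no flip
Dir E: first cell '.' (not opp) -> no flip
Dir SW: opp run (3,3) capped by W -> flip
Dir S: opp run (3,4) (4,4) (5,4), next='.' -> no flip
Dir SE: opp run (3,5), next='.' -> no flip

Answer: (3,3)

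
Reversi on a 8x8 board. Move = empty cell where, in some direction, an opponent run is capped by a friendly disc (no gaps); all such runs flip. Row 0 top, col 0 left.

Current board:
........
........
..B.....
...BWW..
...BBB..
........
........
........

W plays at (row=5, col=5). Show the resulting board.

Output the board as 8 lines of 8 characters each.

Place W at (5,5); scan 8 dirs for brackets.
Dir NW: opp run (4,4) (3,3) (2,2), next='.' -> no flip
Dir N: opp run (4,5) capped by W -> flip
Dir NE: first cell '.' (not opp) -> no flip
Dir W: first cell '.' (not opp) -> no flip
Dir E: first cell '.' (not opp) -> no flip
Dir SW: first cell '.' (not opp) -> no flip
Dir S: first cell '.' (not opp) -> no flip
Dir SE: first cell '.' (not opp) -> no flip
All flips: (4,5)

Answer: ........
........
..B.....
...BWW..
...BBW..
.....W..
........
........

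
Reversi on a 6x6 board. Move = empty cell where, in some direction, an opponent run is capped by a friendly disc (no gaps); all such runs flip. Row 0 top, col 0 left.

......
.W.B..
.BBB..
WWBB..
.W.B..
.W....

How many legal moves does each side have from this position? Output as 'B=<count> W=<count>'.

-- B to move --
(0,0): flips 1 -> legal
(0,1): flips 1 -> legal
(0,2): no bracket -> illegal
(1,0): no bracket -> illegal
(1,2): no bracket -> illegal
(2,0): no bracket -> illegal
(4,0): flips 1 -> legal
(4,2): no bracket -> illegal
(5,0): flips 1 -> legal
(5,2): no bracket -> illegal
B mobility = 4
-- W to move --
(0,2): no bracket -> illegal
(0,3): no bracket -> illegal
(0,4): flips 2 -> legal
(1,0): no bracket -> illegal
(1,2): flips 1 -> legal
(1,4): flips 2 -> legal
(2,0): no bracket -> illegal
(2,4): no bracket -> illegal
(3,4): flips 2 -> legal
(4,2): no bracket -> illegal
(4,4): flips 2 -> legal
(5,2): no bracket -> illegal
(5,3): no bracket -> illegal
(5,4): no bracket -> illegal
W mobility = 5

Answer: B=4 W=5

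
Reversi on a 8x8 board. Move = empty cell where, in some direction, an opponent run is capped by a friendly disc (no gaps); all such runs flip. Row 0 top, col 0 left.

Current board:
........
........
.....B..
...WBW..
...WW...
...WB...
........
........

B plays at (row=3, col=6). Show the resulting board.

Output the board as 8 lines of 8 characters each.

Place B at (3,6); scan 8 dirs for brackets.
Dir NW: first cell 'B' (not opp) -> no flip
Dir N: first cell '.' (not opp) -> no flip
Dir NE: first cell '.' (not opp) -> no flip
Dir W: opp run (3,5) capped by B -> flip
Dir E: first cell '.' (not opp) -> no flip
Dir SW: first cell '.' (not opp) -> no flip
Dir S: first cell '.' (not opp) -> no flip
Dir SE: first cell '.' (not opp) -> no flip
All flips: (3,5)

Answer: ........
........
.....B..
...WBBB.
...WW...
...WB...
........
........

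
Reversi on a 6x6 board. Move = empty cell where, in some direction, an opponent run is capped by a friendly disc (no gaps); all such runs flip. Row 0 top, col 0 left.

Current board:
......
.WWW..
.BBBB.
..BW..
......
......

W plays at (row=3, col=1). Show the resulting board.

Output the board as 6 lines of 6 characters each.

Answer: ......
.WWW..
.WWBB.
.WWW..
......
......

Derivation:
Place W at (3,1); scan 8 dirs for brackets.
Dir NW: first cell '.' (not opp) -> no flip
Dir N: opp run (2,1) capped by W -> flip
Dir NE: opp run (2,2) capped by W -> flip
Dir W: first cell '.' (not opp) -> no flip
Dir E: opp run (3,2) capped by W -> flip
Dir SW: first cell '.' (not opp) -> no flip
Dir S: first cell '.' (not opp) -> no flip
Dir SE: first cell '.' (not opp) -> no flip
All flips: (2,1) (2,2) (3,2)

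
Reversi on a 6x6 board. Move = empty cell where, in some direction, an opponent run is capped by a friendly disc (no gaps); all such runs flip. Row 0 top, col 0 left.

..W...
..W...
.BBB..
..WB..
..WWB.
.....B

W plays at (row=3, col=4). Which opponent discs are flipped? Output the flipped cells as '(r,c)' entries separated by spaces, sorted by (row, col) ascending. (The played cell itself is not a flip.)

Answer: (2,3) (3,3)

Derivation:
Dir NW: opp run (2,3) capped by W -> flip
Dir N: first cell '.' (not opp) -> no flip
Dir NE: first cell '.' (not opp) -> no flip
Dir W: opp run (3,3) capped by W -> flip
Dir E: first cell '.' (not opp) -> no flip
Dir SW: first cell 'W' (not opp) -> no flip
Dir S: opp run (4,4), next='.' -> no flip
Dir SE: first cell '.' (not opp) -> no flip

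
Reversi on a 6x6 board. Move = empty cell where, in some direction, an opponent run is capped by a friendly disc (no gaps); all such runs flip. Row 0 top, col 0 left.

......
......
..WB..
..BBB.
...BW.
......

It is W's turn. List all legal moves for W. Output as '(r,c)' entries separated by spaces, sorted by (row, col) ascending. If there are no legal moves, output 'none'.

(1,2): no bracket -> illegal
(1,3): no bracket -> illegal
(1,4): no bracket -> illegal
(2,1): no bracket -> illegal
(2,4): flips 2 -> legal
(2,5): no bracket -> illegal
(3,1): no bracket -> illegal
(3,5): no bracket -> illegal
(4,1): no bracket -> illegal
(4,2): flips 2 -> legal
(4,5): no bracket -> illegal
(5,2): no bracket -> illegal
(5,3): no bracket -> illegal
(5,4): no bracket -> illegal

Answer: (2,4) (4,2)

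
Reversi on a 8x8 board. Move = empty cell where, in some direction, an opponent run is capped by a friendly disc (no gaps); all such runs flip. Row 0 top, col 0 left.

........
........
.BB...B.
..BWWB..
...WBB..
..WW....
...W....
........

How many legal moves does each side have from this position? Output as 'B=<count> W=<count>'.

Answer: B=5 W=9

Derivation:
-- B to move --
(2,3): flips 1 -> legal
(2,4): flips 1 -> legal
(2,5): no bracket -> illegal
(4,1): no bracket -> illegal
(4,2): flips 1 -> legal
(5,1): no bracket -> illegal
(5,4): flips 1 -> legal
(6,1): no bracket -> illegal
(6,2): flips 1 -> legal
(6,4): no bracket -> illegal
(7,2): no bracket -> illegal
(7,3): no bracket -> illegal
(7,4): no bracket -> illegal
B mobility = 5
-- W to move --
(1,0): flips 2 -> legal
(1,1): flips 1 -> legal
(1,2): no bracket -> illegal
(1,3): no bracket -> illegal
(1,5): no bracket -> illegal
(1,6): no bracket -> illegal
(1,7): flips 3 -> legal
(2,0): no bracket -> illegal
(2,3): no bracket -> illegal
(2,4): no bracket -> illegal
(2,5): no bracket -> illegal
(2,7): no bracket -> illegal
(3,0): no bracket -> illegal
(3,1): flips 1 -> legal
(3,6): flips 1 -> legal
(3,7): no bracket -> illegal
(4,1): no bracket -> illegal
(4,2): no bracket -> illegal
(4,6): flips 2 -> legal
(5,4): flips 1 -> legal
(5,5): flips 1 -> legal
(5,6): flips 1 -> legal
W mobility = 9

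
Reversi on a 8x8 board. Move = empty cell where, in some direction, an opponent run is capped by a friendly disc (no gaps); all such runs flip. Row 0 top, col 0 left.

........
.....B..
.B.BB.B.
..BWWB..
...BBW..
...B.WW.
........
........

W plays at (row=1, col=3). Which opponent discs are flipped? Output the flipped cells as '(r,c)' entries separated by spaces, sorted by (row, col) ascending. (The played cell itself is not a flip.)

Dir NW: first cell '.' (not opp) -> no flip
Dir N: first cell '.' (not opp) -> no flip
Dir NE: first cell '.' (not opp) -> no flip
Dir W: first cell '.' (not opp) -> no flip
Dir E: first cell '.' (not opp) -> no flip
Dir SW: first cell '.' (not opp) -> no flip
Dir S: opp run (2,3) capped by W -> flip
Dir SE: opp run (2,4) (3,5), next='.' -> no flip

Answer: (2,3)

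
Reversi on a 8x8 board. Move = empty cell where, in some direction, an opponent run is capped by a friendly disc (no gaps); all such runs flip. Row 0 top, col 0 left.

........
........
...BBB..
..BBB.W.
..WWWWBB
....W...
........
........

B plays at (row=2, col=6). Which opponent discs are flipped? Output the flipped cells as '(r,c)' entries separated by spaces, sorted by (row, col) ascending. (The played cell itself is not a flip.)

Dir NW: first cell '.' (not opp) -> no flip
Dir N: first cell '.' (not opp) -> no flip
Dir NE: first cell '.' (not opp) -> no flip
Dir W: first cell 'B' (not opp) -> no flip
Dir E: first cell '.' (not opp) -> no flip
Dir SW: first cell '.' (not opp) -> no flip
Dir S: opp run (3,6) capped by B -> flip
Dir SE: first cell '.' (not opp) -> no flip

Answer: (3,6)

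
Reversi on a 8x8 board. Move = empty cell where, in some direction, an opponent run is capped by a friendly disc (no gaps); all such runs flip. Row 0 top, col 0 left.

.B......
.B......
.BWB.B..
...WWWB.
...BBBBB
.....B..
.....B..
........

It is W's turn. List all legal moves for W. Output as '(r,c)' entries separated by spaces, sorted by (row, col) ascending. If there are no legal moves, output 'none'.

(0,0): flips 1 -> legal
(0,2): no bracket -> illegal
(1,0): no bracket -> illegal
(1,2): flips 1 -> legal
(1,3): flips 1 -> legal
(1,4): no bracket -> illegal
(1,5): flips 1 -> legal
(1,6): flips 1 -> legal
(2,0): flips 1 -> legal
(2,4): flips 1 -> legal
(2,6): no bracket -> illegal
(2,7): no bracket -> illegal
(3,0): no bracket -> illegal
(3,1): no bracket -> illegal
(3,2): no bracket -> illegal
(3,7): flips 1 -> legal
(4,2): no bracket -> illegal
(5,2): flips 1 -> legal
(5,3): flips 2 -> legal
(5,4): flips 1 -> legal
(5,6): flips 1 -> legal
(5,7): flips 1 -> legal
(6,4): no bracket -> illegal
(6,6): flips 2 -> legal
(7,4): no bracket -> illegal
(7,5): flips 3 -> legal
(7,6): no bracket -> illegal

Answer: (0,0) (1,2) (1,3) (1,5) (1,6) (2,0) (2,4) (3,7) (5,2) (5,3) (5,4) (5,6) (5,7) (6,6) (7,5)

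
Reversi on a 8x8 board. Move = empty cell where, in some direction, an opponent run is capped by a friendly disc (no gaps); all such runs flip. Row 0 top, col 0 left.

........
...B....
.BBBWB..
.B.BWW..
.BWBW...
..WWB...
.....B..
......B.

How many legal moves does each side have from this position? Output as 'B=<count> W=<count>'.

Answer: B=10 W=13

Derivation:
-- B to move --
(1,4): flips 3 -> legal
(1,5): flips 1 -> legal
(2,6): no bracket -> illegal
(3,2): no bracket -> illegal
(3,6): flips 2 -> legal
(4,5): flips 3 -> legal
(4,6): flips 2 -> legal
(5,1): flips 3 -> legal
(5,5): flips 1 -> legal
(6,1): flips 1 -> legal
(6,2): no bracket -> illegal
(6,3): flips 2 -> legal
(6,4): flips 2 -> legal
B mobility = 10
-- W to move --
(0,2): flips 1 -> legal
(0,3): flips 4 -> legal
(0,4): no bracket -> illegal
(1,0): no bracket -> illegal
(1,1): flips 2 -> legal
(1,2): flips 1 -> legal
(1,4): no bracket -> illegal
(1,5): flips 1 -> legal
(1,6): flips 1 -> legal
(2,0): flips 4 -> legal
(2,6): flips 1 -> legal
(3,0): flips 1 -> legal
(3,2): flips 1 -> legal
(3,6): no bracket -> illegal
(4,0): flips 1 -> legal
(4,5): no bracket -> illegal
(5,0): no bracket -> illegal
(5,1): no bracket -> illegal
(5,5): flips 1 -> legal
(5,6): no bracket -> illegal
(6,3): no bracket -> illegal
(6,4): flips 1 -> legal
(6,6): no bracket -> illegal
(6,7): no bracket -> illegal
(7,4): no bracket -> illegal
(7,5): no bracket -> illegal
(7,7): no bracket -> illegal
W mobility = 13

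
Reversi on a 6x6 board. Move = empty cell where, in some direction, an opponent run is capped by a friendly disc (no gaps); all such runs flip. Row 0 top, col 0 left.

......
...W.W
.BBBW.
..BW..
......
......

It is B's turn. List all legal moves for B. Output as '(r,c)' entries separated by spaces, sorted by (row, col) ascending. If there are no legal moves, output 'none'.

(0,2): no bracket -> illegal
(0,3): flips 1 -> legal
(0,4): flips 1 -> legal
(0,5): no bracket -> illegal
(1,2): no bracket -> illegal
(1,4): no bracket -> illegal
(2,5): flips 1 -> legal
(3,4): flips 1 -> legal
(3,5): no bracket -> illegal
(4,2): no bracket -> illegal
(4,3): flips 1 -> legal
(4,4): flips 1 -> legal

Answer: (0,3) (0,4) (2,5) (3,4) (4,3) (4,4)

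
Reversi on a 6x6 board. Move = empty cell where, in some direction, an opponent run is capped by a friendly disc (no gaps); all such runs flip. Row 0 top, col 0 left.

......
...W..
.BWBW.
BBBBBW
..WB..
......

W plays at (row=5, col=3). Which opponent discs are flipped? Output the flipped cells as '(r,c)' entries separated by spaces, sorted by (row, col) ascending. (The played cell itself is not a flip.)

Dir NW: first cell 'W' (not opp) -> no flip
Dir N: opp run (4,3) (3,3) (2,3) capped by W -> flip
Dir NE: first cell '.' (not opp) -> no flip
Dir W: first cell '.' (not opp) -> no flip
Dir E: first cell '.' (not opp) -> no flip
Dir SW: edge -> no flip
Dir S: edge -> no flip
Dir SE: edge -> no flip

Answer: (2,3) (3,3) (4,3)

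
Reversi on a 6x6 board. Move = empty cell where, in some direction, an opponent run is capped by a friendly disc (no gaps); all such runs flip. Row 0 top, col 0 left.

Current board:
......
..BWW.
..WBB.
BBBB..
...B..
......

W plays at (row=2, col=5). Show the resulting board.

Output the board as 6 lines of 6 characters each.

Place W at (2,5); scan 8 dirs for brackets.
Dir NW: first cell 'W' (not opp) -> no flip
Dir N: first cell '.' (not opp) -> no flip
Dir NE: edge -> no flip
Dir W: opp run (2,4) (2,3) capped by W -> flip
Dir E: edge -> no flip
Dir SW: first cell '.' (not opp) -> no flip
Dir S: first cell '.' (not opp) -> no flip
Dir SE: edge -> no flip
All flips: (2,3) (2,4)

Answer: ......
..BWW.
..WWWW
BBBB..
...B..
......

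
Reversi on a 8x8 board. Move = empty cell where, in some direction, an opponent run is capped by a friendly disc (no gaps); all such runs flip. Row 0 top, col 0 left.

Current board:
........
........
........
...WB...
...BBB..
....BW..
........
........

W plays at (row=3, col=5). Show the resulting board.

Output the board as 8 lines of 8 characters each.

Answer: ........
........
........
...WWW..
...BBW..
....BW..
........
........

Derivation:
Place W at (3,5); scan 8 dirs for brackets.
Dir NW: first cell '.' (not opp) -> no flip
Dir N: first cell '.' (not opp) -> no flip
Dir NE: first cell '.' (not opp) -> no flip
Dir W: opp run (3,4) capped by W -> flip
Dir E: first cell '.' (not opp) -> no flip
Dir SW: opp run (4,4), next='.' -> no flip
Dir S: opp run (4,5) capped by W -> flip
Dir SE: first cell '.' (not opp) -> no flip
All flips: (3,4) (4,5)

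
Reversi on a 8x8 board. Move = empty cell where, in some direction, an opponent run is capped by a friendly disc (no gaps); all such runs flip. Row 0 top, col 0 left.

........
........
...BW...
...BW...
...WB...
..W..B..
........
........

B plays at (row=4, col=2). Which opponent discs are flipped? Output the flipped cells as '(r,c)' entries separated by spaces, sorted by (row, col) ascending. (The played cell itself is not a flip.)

Dir NW: first cell '.' (not opp) -> no flip
Dir N: first cell '.' (not opp) -> no flip
Dir NE: first cell 'B' (not opp) -> no flip
Dir W: first cell '.' (not opp) -> no flip
Dir E: opp run (4,3) capped by B -> flip
Dir SW: first cell '.' (not opp) -> no flip
Dir S: opp run (5,2), next='.' -> no flip
Dir SE: first cell '.' (not opp) -> no flip

Answer: (4,3)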